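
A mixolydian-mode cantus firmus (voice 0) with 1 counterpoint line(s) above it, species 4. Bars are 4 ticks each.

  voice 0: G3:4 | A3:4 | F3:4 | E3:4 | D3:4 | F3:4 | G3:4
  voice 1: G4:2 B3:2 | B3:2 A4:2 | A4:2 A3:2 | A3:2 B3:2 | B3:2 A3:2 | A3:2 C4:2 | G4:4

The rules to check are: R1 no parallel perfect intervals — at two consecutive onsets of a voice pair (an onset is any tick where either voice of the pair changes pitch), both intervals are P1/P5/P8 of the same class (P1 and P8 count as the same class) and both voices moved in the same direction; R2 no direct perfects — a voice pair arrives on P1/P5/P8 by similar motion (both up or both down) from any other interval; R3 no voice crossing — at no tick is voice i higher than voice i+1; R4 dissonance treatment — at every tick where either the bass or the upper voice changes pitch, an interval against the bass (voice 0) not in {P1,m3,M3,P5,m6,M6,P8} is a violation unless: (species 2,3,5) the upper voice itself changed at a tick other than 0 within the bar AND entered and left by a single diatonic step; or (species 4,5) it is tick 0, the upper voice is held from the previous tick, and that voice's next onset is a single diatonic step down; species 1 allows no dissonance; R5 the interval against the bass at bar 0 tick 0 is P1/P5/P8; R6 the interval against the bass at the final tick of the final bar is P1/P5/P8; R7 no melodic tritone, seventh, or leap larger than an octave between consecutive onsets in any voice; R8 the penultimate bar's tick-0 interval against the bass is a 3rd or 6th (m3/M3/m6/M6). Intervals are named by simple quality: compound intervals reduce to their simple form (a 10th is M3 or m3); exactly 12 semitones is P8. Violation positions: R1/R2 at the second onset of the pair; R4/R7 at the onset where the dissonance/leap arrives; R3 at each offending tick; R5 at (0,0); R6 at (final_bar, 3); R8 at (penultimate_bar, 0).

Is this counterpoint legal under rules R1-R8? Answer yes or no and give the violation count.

bar 0: v0=G3 v1=G4 (P8)
bar 1: v0=A3 v1=B3 (M2)
bar 2: v0=F3 v1=A4 (M3)
bar 3: v0=E3 v1=A3 (P4)
bar 4: v0=D3 v1=B3 (M6)
bar 5: v0=F3 v1=A3 (M3)
bar 6: v0=G3 v1=G4 (P8)
  R4 @ bar1.0: A3/B3 M2 untreated
  R7 @ bar1.2: B3->A4 leap 10st
  R4 @ bar3.0: E3/A3 P4 untreated
  R2 @ bar6.0: F3/C4 P5 -> G3/G4 P8 similar

No (4 violations)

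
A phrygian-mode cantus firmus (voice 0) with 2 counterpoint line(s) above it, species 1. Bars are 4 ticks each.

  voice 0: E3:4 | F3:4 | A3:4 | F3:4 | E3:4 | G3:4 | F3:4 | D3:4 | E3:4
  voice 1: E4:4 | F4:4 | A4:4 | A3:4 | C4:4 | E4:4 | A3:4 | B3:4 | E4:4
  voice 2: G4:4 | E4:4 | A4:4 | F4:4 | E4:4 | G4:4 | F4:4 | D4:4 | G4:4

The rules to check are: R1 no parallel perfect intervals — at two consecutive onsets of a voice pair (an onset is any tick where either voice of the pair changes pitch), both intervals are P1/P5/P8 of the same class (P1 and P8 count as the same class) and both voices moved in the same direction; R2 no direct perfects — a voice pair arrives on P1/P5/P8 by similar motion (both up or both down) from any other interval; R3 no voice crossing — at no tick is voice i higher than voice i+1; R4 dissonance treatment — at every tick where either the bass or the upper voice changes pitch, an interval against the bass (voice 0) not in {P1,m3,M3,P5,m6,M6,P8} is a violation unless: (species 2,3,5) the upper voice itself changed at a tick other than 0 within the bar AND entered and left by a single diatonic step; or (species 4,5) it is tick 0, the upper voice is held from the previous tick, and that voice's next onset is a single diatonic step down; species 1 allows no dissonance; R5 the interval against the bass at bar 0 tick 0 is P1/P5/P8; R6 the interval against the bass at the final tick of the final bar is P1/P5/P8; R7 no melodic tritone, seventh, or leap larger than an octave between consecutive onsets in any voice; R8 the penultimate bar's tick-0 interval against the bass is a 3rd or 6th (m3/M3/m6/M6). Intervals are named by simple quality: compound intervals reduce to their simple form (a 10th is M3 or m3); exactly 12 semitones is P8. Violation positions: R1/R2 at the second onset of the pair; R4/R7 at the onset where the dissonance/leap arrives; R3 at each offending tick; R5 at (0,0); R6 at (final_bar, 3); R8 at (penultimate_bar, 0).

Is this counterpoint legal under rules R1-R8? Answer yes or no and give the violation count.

No (18 violations)

bar 0: v0=E3 v1=E4 v2=G4 (m3)
bar 1: v0=F3 v1=F4 v2=E4 (M7)
bar 2: v0=A3 v1=A4 v2=A4 (P8)
bar 3: v0=F3 v1=A3 v2=F4 (P8)
bar 4: v0=E3 v1=C4 v2=E4 (P8)
bar 5: v0=G3 v1=E4 v2=G4 (P8)
bar 6: v0=F3 v1=A3 v2=F4 (P8)
bar 7: v0=D3 v1=B3 v2=D4 (P8)
bar 8: v0=E3 v1=E4 v2=G4 (m3)
  R5 @ bar0.0: opens on m3
  R1 @ bar1.0: E3/E4 P8 -> F3/F4 P8 similar
  R3 @ bar1.0: F4 above E4
  R4 @ bar1.0: F3/E4 M7 untreated
  R3 @ bar1.1: F4 above E4
  R3 @ bar1.2: F4 above E4
  R3 @ bar1.3: F4 above E4
  R1 @ bar2.0: F3/F4 P8 -> A3/A4 P8 similar
  R2 @ bar2.0: F3/E4 M7 -> A3/A4 P8 similar
  R2 @ bar2.0: F4/E4 m2 -> A4/A4 P1 similar
  R1 @ bar3.0: A3/A4 P8 -> F3/F4 P8 similar
  R1 @ bar4.0: F3/F4 P8 -> E3/E4 P8 similar
  R1 @ bar5.0: E3/E4 P8 -> G3/G4 P8 similar
  R1 @ bar6.0: G3/G4 P8 -> F3/F4 P8 similar
  R1 @ bar7.0: F3/F4 P8 -> D3/D4 P8 similar
  R8 @ bar7.0: penult P8 not 3rd/6th
  R2 @ bar8.0: D3/B3 M6 -> E3/E4 P8 similar
  R6 @ bar8.3: closes on m3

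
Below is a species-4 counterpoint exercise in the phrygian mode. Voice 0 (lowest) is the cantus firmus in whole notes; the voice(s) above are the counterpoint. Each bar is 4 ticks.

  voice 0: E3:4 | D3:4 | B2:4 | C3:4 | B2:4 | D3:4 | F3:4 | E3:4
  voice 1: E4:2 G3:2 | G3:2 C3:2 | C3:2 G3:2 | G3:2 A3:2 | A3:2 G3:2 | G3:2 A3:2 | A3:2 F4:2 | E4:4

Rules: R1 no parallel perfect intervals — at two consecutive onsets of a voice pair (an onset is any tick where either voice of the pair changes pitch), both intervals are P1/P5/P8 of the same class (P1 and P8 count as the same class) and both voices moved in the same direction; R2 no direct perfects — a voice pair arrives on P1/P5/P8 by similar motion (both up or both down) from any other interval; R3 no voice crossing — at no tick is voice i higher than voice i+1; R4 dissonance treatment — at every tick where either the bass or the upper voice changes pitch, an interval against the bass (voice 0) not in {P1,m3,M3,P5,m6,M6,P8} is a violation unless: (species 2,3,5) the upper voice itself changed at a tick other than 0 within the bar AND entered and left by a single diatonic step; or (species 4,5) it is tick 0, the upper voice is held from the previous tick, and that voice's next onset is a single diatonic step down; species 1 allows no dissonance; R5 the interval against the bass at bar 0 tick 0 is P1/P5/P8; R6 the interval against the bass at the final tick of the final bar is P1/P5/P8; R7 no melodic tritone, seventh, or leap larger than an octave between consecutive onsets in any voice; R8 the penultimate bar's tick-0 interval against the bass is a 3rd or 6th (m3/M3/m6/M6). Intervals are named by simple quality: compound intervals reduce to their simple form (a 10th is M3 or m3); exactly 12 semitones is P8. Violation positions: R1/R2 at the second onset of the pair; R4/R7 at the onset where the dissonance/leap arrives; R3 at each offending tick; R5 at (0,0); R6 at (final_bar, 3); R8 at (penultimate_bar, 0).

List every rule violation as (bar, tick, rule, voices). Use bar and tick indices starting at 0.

bar 0: v0=E3 v1=E4 downbeat P8
bar 1: v0=D3 v1=G3 downbeat P4
bar 2: v0=B2 v1=C3 downbeat m2
bar 3: v0=C3 v1=G3 downbeat P5
bar 4: v0=B2 v1=A3 downbeat m7
bar 5: v0=D3 v1=G3 downbeat P4
bar 6: v0=F3 v1=A3 downbeat M3
bar 7: v0=E3 v1=E4 downbeat P8
  -> R4 @ bar 1 tick 0 v(0, 1): D3/G3 P4 untreated
  -> R3 @ bar 1 tick 2 v(0, 1): D3 above C3
  -> R4 @ bar 1 tick 2 v(0, 1): D3/C3 M2 untreated
  -> R3 @ bar 1 tick 3 v(0, 1): D3 above C3
  -> R4 @ bar 2 tick 0 v(0, 1): B2/C3 m2 untreated
  -> R4 @ bar 5 tick 0 v(0, 1): D3/G3 P4 untreated
  -> R1 @ bar 7 tick 0 v(0, 1): F3/F4 P8 -> E3/E4 P8 similar

(1, 0, R4, (0, 1))
(1, 2, R3, (0, 1))
(1, 2, R4, (0, 1))
(1, 3, R3, (0, 1))
(2, 0, R4, (0, 1))
(5, 0, R4, (0, 1))
(7, 0, R1, (0, 1))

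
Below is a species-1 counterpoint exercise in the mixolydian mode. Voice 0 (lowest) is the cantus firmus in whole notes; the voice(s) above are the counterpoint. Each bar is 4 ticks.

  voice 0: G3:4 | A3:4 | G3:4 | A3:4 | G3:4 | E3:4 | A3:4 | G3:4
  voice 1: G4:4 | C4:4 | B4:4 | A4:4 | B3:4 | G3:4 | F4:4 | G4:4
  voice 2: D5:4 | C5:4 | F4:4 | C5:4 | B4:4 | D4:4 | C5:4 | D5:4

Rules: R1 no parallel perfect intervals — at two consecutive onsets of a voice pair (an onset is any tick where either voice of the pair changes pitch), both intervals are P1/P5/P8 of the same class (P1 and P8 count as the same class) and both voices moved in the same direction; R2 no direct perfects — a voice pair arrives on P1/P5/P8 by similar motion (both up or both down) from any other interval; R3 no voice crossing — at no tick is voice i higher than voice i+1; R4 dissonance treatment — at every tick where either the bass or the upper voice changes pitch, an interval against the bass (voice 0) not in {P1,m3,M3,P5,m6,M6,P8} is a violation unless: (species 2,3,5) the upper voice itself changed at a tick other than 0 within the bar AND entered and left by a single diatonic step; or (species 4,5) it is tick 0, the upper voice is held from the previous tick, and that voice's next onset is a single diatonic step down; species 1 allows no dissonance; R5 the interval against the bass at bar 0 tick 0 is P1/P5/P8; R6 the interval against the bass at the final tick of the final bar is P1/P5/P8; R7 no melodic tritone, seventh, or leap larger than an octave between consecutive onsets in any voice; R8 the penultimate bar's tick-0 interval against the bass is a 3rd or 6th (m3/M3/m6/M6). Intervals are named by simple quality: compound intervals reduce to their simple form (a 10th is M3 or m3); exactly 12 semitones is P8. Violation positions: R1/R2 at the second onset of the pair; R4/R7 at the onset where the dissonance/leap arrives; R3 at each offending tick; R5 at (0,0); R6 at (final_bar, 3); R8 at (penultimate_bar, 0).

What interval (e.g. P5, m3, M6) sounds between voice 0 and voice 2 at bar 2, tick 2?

m7

voice 0=G3 voice 2=F4 -> m7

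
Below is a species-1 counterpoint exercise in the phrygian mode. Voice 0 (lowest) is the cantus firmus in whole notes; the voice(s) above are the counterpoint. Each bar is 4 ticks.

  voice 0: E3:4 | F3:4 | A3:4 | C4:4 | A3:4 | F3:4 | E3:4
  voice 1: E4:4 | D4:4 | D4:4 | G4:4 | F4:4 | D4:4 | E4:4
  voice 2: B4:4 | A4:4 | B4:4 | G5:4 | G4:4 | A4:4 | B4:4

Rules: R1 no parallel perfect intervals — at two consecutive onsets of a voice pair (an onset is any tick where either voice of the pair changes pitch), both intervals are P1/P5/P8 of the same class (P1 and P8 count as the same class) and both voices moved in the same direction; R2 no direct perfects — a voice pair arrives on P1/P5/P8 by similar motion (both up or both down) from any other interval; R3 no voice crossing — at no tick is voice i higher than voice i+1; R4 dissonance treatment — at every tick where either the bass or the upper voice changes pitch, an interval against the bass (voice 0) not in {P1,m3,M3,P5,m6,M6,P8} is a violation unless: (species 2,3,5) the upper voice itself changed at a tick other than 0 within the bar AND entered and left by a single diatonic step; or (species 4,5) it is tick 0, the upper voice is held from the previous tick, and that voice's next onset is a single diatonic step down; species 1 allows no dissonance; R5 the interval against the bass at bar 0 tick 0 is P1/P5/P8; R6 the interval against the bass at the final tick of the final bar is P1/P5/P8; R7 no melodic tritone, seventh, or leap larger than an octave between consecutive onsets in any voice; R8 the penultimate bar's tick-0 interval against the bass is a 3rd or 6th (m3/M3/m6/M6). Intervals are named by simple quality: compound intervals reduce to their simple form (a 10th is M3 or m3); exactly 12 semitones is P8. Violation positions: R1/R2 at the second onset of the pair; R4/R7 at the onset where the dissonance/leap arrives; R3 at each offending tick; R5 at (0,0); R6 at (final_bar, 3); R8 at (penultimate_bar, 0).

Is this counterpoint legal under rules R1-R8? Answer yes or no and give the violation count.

bar 0: v0=E3 v1=E4 v2=B4 (P5)
bar 1: v0=F3 v1=D4 v2=A4 (M3)
bar 2: v0=A3 v1=D4 v2=B4 (M2)
bar 3: v0=C4 v1=G4 v2=G5 (P5)
bar 4: v0=A3 v1=F4 v2=G4 (m7)
bar 5: v0=F3 v1=D4 v2=A4 (M3)
bar 6: v0=E3 v1=E4 v2=B4 (P5)
  R1 @ bar1.0: E4/B4 P5 -> D4/A4 P5 similar
  R4 @ bar2.0: A3/D4 P4 untreated
  R4 @ bar2.0: A3/B4 M2 untreated
  R2 @ bar3.0: A3/D4 P4 -> C4/G4 P5 similar
  R2 @ bar3.0: A3/B4 M2 -> C4/G5 P5 similar
  R2 @ bar3.0: D4/B4 M6 -> G4/G5 P8 similar
  R4 @ bar4.0: A3/G4 m7 untreated
  R1 @ bar6.0: D4/A4 P5 -> E4/B4 P5 similar

No (8 violations)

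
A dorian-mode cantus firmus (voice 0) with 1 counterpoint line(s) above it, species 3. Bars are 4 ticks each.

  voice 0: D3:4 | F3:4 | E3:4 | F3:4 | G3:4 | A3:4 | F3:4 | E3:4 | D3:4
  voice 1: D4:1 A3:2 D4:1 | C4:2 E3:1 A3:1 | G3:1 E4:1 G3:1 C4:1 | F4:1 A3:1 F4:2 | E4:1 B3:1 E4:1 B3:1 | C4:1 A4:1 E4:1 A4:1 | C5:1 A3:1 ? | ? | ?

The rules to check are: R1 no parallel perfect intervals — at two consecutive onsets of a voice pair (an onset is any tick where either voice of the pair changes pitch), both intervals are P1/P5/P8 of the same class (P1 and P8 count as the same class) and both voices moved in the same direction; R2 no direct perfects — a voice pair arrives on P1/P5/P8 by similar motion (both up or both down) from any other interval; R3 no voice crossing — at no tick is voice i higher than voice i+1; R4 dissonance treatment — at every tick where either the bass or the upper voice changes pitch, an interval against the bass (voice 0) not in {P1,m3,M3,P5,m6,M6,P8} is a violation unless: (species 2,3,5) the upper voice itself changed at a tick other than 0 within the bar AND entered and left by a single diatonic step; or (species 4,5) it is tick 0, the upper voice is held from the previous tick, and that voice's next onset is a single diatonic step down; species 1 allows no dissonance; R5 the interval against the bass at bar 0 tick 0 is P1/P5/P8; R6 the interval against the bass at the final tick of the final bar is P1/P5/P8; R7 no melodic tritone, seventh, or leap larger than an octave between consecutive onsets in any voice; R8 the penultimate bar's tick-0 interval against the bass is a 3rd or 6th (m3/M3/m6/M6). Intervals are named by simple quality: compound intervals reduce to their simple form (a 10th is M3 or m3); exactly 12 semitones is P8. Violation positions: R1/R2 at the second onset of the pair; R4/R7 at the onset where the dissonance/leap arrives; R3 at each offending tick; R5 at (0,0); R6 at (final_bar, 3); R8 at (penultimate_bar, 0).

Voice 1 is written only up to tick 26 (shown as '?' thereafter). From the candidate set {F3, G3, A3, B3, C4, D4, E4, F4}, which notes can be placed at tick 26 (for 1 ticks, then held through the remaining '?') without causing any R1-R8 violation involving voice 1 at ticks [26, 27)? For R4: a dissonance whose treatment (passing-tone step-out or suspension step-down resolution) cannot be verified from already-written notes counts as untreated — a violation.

F3: legal
G3: violates R4
A3: legal
B3: violates R4
C4: legal
D4: legal
E4: violates R4
F4: legal

{A3, C4, D4, F3, F4}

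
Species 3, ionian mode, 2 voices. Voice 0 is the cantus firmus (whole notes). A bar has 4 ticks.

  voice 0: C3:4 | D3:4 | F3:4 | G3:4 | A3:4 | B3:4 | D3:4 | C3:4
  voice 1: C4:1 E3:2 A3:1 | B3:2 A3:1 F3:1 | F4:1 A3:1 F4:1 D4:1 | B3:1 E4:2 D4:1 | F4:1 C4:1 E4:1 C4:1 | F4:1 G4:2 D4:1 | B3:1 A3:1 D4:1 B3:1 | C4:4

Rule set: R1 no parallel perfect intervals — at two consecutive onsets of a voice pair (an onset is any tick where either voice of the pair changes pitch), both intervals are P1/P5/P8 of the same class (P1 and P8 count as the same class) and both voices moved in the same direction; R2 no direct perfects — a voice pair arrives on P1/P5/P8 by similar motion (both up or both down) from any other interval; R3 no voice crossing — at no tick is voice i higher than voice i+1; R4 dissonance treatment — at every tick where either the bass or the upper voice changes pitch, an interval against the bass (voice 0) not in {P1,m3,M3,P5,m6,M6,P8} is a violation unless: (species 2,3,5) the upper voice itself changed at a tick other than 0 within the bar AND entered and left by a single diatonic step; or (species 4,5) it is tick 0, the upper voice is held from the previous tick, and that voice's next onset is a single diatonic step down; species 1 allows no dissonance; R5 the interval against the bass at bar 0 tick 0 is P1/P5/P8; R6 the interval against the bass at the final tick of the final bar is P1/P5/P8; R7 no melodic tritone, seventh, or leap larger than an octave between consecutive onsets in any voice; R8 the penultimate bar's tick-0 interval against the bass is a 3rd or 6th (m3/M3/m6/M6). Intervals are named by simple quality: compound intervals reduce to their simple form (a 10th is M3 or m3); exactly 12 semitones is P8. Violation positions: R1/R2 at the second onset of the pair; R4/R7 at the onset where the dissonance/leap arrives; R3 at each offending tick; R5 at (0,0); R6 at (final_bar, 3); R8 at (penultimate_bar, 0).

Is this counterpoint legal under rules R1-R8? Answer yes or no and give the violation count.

No (2 violations)

bar 0: v0=C3 v1=C4 (P8)
bar 1: v0=D3 v1=B3 (M6)
bar 2: v0=F3 v1=F4 (P8)
bar 3: v0=G3 v1=B3 (M3)
bar 4: v0=A3 v1=F4 (m6)
bar 5: v0=B3 v1=F4 (TT)
bar 6: v0=D3 v1=B3 (M6)
bar 7: v0=C3 v1=C4 (P8)
  R2 @ bar2.0: D3/F3 m3 -> F3/F4 P8 similar
  R4 @ bar5.0: B3/F4 TT untreated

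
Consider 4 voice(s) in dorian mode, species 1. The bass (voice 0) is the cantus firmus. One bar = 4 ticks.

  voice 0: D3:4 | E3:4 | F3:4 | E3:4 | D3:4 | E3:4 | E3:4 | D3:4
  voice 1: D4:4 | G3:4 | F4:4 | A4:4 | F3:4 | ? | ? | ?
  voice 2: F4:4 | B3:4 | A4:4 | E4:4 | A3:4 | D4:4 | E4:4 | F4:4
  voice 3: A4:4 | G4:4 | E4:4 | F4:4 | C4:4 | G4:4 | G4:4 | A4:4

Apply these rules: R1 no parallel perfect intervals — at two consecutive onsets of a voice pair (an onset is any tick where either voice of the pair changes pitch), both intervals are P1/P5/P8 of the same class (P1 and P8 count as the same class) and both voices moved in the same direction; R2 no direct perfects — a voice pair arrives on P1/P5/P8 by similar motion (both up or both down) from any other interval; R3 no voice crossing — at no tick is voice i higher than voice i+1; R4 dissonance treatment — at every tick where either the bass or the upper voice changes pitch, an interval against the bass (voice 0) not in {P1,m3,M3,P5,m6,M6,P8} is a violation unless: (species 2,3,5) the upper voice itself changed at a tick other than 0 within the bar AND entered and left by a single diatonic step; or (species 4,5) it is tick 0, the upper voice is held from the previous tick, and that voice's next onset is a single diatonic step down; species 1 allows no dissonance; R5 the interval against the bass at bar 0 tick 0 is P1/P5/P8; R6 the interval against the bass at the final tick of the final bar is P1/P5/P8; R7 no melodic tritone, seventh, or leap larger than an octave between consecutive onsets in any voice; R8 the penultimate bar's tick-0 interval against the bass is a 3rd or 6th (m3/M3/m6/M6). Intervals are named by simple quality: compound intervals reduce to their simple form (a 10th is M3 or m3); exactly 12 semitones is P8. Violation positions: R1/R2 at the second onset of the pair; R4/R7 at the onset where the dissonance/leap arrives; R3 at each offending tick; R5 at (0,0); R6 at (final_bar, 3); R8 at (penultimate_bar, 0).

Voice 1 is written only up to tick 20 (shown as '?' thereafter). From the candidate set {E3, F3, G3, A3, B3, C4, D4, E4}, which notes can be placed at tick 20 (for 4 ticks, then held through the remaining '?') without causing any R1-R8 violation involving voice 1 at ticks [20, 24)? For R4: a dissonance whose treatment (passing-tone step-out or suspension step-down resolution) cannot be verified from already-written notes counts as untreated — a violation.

{E3}

E3: legal
F3: violates R4
G3: violates R2
A3: violates R4
B3: violates R2,R7
C4: violates R1
D4: violates R2,R4
E4: violates R2,R3,R7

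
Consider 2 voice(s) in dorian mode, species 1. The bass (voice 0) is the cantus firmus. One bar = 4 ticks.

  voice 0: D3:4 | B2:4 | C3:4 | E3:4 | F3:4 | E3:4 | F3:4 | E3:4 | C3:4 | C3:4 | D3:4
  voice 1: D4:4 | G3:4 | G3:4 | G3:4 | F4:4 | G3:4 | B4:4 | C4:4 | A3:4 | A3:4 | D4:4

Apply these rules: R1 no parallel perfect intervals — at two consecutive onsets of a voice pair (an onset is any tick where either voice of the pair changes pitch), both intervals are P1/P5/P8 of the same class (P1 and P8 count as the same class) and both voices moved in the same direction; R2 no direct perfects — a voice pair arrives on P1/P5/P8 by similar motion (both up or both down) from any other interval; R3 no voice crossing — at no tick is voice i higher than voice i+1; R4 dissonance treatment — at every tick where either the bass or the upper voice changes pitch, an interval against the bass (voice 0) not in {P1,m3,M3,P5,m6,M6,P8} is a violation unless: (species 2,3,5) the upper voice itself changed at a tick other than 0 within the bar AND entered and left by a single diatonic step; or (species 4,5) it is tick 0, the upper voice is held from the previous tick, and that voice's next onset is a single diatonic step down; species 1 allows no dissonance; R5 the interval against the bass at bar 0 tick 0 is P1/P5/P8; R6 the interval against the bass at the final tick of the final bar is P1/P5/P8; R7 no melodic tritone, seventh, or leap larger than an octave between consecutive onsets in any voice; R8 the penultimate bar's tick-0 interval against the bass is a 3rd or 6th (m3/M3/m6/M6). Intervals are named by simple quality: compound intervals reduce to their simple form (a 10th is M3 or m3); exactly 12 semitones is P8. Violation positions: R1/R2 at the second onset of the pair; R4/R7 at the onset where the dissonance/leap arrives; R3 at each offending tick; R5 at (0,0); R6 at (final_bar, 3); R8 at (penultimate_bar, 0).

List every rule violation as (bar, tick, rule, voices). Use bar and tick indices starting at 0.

bar 0: v0=D3 v1=D4 downbeat P8
bar 1: v0=B2 v1=G3 downbeat m6
bar 2: v0=C3 v1=G3 downbeat P5
bar 3: v0=E3 v1=G3 downbeat m3
bar 4: v0=F3 v1=F4 downbeat P8
bar 5: v0=E3 v1=G3 downbeat m3
bar 6: v0=F3 v1=B4 downbeat TT
bar 7: v0=E3 v1=C4 downbeat m6
bar 8: v0=C3 v1=A3 downbeat M6
bar 9: v0=C3 v1=A3 downbeat M6
bar 10: v0=D3 v1=D4 downbeat P8
  -> R2 @ bar 4 tick 0 v(0, 1): E3/G3 m3 -> F3/F4 P8 similar
  -> R7 @ bar 4 tick 0 v(1,): G3->F4 leap 10st
  -> R7 @ bar 5 tick 0 v(1,): F4->G3 leap 10st
  -> R4 @ bar 6 tick 0 v(0, 1): F3/B4 TT untreated
  -> R7 @ bar 6 tick 0 v(1,): G3->B4 leap 16st
  -> R7 @ bar 7 tick 0 v(1,): B4->C4 leap 11st
  -> R2 @ bar 10 tick 0 v(0, 1): C3/A3 M6 -> D3/D4 P8 similar

(4, 0, R2, (0, 1))
(4, 0, R7, (1,))
(5, 0, R7, (1,))
(6, 0, R4, (0, 1))
(6, 0, R7, (1,))
(7, 0, R7, (1,))
(10, 0, R2, (0, 1))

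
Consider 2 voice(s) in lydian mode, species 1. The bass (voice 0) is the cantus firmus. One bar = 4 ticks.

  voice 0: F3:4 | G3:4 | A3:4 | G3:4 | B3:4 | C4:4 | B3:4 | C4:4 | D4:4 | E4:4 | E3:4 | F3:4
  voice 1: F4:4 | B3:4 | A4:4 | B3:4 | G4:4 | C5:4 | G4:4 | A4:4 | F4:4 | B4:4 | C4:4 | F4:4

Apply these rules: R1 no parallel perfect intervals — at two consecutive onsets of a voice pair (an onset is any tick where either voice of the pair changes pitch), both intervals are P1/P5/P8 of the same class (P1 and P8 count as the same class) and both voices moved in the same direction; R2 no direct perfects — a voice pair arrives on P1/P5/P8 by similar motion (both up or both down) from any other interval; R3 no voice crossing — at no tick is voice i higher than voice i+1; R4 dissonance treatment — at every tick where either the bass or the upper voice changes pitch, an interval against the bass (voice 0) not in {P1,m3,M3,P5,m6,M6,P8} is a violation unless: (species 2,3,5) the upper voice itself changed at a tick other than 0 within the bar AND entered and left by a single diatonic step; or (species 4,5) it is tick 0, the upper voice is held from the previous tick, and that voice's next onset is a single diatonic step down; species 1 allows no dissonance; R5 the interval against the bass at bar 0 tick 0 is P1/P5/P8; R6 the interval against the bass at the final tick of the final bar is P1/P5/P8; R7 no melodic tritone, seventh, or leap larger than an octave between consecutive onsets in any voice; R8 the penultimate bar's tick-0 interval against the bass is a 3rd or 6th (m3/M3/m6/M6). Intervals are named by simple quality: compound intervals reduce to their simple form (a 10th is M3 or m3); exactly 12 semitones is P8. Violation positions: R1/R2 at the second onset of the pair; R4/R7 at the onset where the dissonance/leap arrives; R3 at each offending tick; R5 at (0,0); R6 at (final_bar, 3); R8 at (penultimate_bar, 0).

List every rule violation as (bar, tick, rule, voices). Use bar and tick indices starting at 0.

(1, 0, R7, (1,))
(2, 0, R2, (0, 1))
(2, 0, R7, (1,))
(3, 0, R7, (1,))
(5, 0, R2, (0, 1))
(9, 0, R2, (0, 1))
(9, 0, R7, (1,))
(10, 0, R7, (1,))
(11, 0, R2, (0, 1))

bar 0: v0=F3 v1=F4 downbeat P8
bar 1: v0=G3 v1=B3 downbeat M3
bar 2: v0=A3 v1=A4 downbeat P8
bar 3: v0=G3 v1=B3 downbeat M3
bar 4: v0=B3 v1=G4 downbeat m6
bar 5: v0=C4 v1=C5 downbeat P8
bar 6: v0=B3 v1=G4 downbeat m6
bar 7: v0=C4 v1=A4 downbeat M6
bar 8: v0=D4 v1=F4 downbeat m3
bar 9: v0=E4 v1=B4 downbeat P5
bar 10: v0=E3 v1=C4 downbeat m6
bar 11: v0=F3 v1=F4 downbeat P8
  -> R7 @ bar 1 tick 0 v(1,): F4->B3 leap 6st
  -> R2 @ bar 2 tick 0 v(0, 1): G3/B3 M3 -> A3/A4 P8 similar
  -> R7 @ bar 2 tick 0 v(1,): B3->A4 leap 10st
  -> R7 @ bar 3 tick 0 v(1,): A4->B3 leap 10st
  -> R2 @ bar 5 tick 0 v(0, 1): B3/G4 m6 -> C4/C5 P8 similar
  -> R2 @ bar 9 tick 0 v(0, 1): D4/F4 m3 -> E4/B4 P5 similar
  -> R7 @ bar 9 tick 0 v(1,): F4->B4 leap 6st
  -> R7 @ bar 10 tick 0 v(1,): B4->C4 leap 11st
  -> R2 @ bar 11 tick 0 v(0, 1): E3/C4 m6 -> F3/F4 P8 similar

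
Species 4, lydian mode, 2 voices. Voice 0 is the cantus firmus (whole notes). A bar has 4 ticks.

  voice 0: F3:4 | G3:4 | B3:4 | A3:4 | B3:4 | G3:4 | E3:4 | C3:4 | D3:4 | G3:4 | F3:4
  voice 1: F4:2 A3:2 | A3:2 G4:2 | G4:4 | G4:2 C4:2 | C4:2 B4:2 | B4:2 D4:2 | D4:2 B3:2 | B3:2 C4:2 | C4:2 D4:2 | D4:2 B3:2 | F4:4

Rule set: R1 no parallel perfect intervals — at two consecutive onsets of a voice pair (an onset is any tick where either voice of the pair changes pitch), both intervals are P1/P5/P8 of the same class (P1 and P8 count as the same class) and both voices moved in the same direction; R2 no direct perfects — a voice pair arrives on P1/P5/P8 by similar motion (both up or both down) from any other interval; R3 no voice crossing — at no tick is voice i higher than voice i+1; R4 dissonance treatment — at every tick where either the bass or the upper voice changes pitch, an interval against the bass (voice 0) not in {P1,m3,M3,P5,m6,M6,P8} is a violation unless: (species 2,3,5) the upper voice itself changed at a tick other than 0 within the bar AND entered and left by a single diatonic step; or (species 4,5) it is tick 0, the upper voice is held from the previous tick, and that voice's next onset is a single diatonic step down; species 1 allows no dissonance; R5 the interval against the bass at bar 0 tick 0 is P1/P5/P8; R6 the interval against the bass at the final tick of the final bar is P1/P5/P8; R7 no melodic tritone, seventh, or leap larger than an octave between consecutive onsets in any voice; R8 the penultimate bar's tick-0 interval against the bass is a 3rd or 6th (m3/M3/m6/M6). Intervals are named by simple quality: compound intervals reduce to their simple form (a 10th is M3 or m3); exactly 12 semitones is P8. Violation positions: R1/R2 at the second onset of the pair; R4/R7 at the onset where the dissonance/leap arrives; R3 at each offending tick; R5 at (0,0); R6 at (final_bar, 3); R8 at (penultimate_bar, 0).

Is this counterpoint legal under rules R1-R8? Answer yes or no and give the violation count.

No (10 violations)

bar 0: v0=F3 v1=F4 (P8)
bar 1: v0=G3 v1=A3 (M2)
bar 2: v0=B3 v1=G4 (m6)
bar 3: v0=A3 v1=G4 (m7)
bar 4: v0=B3 v1=C4 (m2)
bar 5: v0=G3 v1=B4 (M3)
bar 6: v0=E3 v1=D4 (m7)
bar 7: v0=C3 v1=B3 (M7)
bar 8: v0=D3 v1=C4 (m7)
bar 9: v0=G3 v1=D4 (P5)
bar 10: v0=F3 v1=F4 (P8)
  R4 @ bar1.0: G3/A3 M2 untreated
  R7 @ bar1.2: A3->G4 leap 10st
  R4 @ bar3.0: A3/G4 m7 untreated
  R4 @ bar4.0: B3/C4 m2 untreated
  R7 @ bar4.2: C4->B4 leap 11st
  R4 @ bar6.0: E3/D4 m7 untreated
  R4 @ bar7.0: C3/B3 M7 untreated
  R4 @ bar8.0: D3/C4 m7 untreated
  R8 @ bar9.0: penult P5 not 3rd/6th
  R7 @ bar10.0: B3->F4 leap 6st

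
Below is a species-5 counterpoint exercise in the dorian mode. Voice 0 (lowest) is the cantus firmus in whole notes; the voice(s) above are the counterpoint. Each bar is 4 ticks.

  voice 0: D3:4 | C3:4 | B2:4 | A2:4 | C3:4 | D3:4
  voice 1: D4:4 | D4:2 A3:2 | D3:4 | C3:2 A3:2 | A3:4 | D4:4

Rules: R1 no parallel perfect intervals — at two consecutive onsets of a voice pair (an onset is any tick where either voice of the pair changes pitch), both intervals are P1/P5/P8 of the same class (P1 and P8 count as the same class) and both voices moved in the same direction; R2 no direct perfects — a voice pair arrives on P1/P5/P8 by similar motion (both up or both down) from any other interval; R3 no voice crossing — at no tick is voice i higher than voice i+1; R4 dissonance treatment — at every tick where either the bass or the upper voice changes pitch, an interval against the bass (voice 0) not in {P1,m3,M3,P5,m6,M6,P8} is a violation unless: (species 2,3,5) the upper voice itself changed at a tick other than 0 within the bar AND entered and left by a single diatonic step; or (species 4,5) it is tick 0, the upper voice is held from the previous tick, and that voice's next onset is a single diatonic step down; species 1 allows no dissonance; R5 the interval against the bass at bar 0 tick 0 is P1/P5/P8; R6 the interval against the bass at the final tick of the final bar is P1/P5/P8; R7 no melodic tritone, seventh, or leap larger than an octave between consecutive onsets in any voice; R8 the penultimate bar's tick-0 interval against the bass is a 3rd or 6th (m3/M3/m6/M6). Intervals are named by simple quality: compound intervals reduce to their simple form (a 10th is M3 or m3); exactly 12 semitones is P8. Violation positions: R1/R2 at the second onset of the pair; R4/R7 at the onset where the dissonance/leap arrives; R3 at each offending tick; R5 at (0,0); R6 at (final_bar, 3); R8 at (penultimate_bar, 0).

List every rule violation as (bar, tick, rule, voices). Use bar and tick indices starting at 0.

bar 0: v0=D3 v1=D4 downbeat P8
bar 1: v0=C3 v1=D4 downbeat M2
bar 2: v0=B2 v1=D3 downbeat m3
bar 3: v0=A2 v1=C3 downbeat m3
bar 4: v0=C3 v1=A3 downbeat M6
bar 5: v0=D3 v1=D4 downbeat P8
  -> R4 @ bar 1 tick 0 v(0, 1): C3/D4 M2 untreated
  -> R2 @ bar 5 tick 0 v(0, 1): C3/A3 M6 -> D3/D4 P8 similar

(1, 0, R4, (0, 1))
(5, 0, R2, (0, 1))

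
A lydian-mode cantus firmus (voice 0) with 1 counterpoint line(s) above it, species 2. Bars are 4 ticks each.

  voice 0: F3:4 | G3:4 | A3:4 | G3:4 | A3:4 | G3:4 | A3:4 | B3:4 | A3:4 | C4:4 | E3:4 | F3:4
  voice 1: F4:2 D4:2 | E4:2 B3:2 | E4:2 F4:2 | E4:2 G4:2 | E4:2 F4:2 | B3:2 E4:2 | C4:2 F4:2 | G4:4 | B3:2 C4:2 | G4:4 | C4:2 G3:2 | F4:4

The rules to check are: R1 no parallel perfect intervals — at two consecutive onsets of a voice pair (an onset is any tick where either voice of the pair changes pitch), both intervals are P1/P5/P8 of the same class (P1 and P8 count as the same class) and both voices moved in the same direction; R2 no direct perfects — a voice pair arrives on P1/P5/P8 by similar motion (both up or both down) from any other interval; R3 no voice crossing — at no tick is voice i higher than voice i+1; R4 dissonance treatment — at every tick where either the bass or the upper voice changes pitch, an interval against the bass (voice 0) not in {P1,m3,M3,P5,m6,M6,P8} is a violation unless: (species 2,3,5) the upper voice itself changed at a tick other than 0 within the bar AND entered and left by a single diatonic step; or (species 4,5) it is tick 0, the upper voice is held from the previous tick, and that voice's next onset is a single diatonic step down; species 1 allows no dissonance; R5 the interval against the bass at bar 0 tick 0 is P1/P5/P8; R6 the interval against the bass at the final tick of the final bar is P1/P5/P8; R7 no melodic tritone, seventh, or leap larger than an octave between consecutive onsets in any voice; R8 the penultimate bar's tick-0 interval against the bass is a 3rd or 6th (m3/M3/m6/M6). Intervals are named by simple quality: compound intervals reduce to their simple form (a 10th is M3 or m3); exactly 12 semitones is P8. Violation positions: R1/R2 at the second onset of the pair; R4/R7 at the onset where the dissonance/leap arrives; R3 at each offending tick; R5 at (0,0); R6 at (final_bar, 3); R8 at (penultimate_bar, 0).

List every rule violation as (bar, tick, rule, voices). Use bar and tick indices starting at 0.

(2, 0, R2, (0, 1))
(5, 0, R7, (1,))
(8, 0, R4, (0, 1))
(9, 0, R2, (0, 1))
(11, 0, R2, (0, 1))
(11, 0, R7, (1,))

bar 0: v0=F3 v1=F4 downbeat P8
bar 1: v0=G3 v1=E4 downbeat M6
bar 2: v0=A3 v1=E4 downbeat P5
bar 3: v0=G3 v1=E4 downbeat M6
bar 4: v0=A3 v1=E4 downbeat P5
bar 5: v0=G3 v1=B3 downbeat M3
bar 6: v0=A3 v1=C4 downbeat m3
bar 7: v0=B3 v1=G4 downbeat m6
bar 8: v0=A3 v1=B3 downbeat M2
bar 9: v0=C4 v1=G4 downbeat P5
bar 10: v0=E3 v1=C4 downbeat m6
bar 11: v0=F3 v1=F4 downbeat P8
  -> R2 @ bar 2 tick 0 v(0, 1): G3/B3 M3 -> A3/E4 P5 similar
  -> R7 @ bar 5 tick 0 v(1,): F4->B3 leap 6st
  -> R4 @ bar 8 tick 0 v(0, 1): A3/B3 M2 untreated
  -> R2 @ bar 9 tick 0 v(0, 1): A3/C4 m3 -> C4/G4 P5 similar
  -> R2 @ bar 11 tick 0 v(0, 1): E3/G3 m3 -> F3/F4 P8 similar
  -> R7 @ bar 11 tick 0 v(1,): G3->F4 leap 10st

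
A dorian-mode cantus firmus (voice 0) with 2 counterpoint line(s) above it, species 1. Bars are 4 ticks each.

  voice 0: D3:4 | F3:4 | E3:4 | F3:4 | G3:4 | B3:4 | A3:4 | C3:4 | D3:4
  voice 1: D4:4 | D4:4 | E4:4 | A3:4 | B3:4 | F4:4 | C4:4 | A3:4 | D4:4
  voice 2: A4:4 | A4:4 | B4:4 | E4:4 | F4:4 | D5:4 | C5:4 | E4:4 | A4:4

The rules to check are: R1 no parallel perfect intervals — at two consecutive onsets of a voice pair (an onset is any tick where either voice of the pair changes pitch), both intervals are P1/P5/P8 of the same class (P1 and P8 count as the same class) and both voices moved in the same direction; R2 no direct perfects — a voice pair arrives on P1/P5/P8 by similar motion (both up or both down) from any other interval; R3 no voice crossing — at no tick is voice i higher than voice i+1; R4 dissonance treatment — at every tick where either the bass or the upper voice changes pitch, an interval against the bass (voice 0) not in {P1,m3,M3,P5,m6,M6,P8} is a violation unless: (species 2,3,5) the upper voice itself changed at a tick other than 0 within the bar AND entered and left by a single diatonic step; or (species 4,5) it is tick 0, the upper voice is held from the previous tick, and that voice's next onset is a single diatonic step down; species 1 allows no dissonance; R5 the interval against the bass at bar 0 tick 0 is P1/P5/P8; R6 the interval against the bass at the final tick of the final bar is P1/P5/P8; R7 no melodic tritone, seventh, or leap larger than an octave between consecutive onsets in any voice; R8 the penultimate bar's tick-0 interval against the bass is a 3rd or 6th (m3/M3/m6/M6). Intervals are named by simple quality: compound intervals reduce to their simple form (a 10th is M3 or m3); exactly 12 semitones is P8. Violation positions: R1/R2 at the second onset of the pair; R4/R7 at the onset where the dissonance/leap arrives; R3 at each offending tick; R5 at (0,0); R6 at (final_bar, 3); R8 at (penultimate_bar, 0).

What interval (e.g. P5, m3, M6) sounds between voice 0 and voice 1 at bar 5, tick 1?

voice 0=B3 voice 1=F4 -> TT

TT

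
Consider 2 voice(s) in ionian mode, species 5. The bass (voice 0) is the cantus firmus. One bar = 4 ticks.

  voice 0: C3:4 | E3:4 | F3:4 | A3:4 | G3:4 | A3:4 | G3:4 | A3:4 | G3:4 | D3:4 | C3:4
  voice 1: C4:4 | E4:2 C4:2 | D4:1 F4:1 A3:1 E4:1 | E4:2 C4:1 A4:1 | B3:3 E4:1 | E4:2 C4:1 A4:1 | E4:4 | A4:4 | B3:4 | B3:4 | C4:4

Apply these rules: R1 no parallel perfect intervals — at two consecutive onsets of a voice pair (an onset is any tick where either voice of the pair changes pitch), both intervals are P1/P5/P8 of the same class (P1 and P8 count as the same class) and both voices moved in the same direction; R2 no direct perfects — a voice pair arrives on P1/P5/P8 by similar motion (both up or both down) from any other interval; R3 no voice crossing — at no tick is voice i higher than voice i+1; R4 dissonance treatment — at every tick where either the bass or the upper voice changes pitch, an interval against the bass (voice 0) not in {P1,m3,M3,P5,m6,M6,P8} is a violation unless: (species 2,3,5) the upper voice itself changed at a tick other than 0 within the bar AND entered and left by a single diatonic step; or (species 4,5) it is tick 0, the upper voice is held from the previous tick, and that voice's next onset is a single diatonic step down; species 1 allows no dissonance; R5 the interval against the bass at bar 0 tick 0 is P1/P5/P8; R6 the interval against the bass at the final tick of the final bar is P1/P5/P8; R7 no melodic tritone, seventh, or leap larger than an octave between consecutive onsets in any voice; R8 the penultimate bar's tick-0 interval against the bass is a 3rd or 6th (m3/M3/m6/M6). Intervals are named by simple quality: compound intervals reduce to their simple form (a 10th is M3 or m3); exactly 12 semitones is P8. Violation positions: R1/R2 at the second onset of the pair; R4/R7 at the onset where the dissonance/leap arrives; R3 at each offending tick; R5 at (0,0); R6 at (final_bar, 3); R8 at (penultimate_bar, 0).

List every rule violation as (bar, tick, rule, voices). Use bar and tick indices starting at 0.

(1, 0, R1, (0, 1))
(2, 3, R4, (0, 1))
(4, 0, R7, (1,))
(7, 0, R2, (0, 1))
(8, 0, R7, (1,))

bar 0: v0=C3 v1=C4 downbeat P8
bar 1: v0=E3 v1=E4 downbeat P8
bar 2: v0=F3 v1=D4 downbeat M6
bar 3: v0=A3 v1=E4 downbeat P5
bar 4: v0=G3 v1=B3 downbeat M3
bar 5: v0=A3 v1=E4 downbeat P5
bar 6: v0=G3 v1=E4 downbeat M6
bar 7: v0=A3 v1=A4 downbeat P8
bar 8: v0=G3 v1=B3 downbeat M3
bar 9: v0=D3 v1=B3 downbeat M6
bar 10: v0=C3 v1=C4 downbeat P8
  -> R1 @ bar 1 tick 0 v(0, 1): C3/C4 P8 -> E3/E4 P8 similar
  -> R4 @ bar 2 tick 3 v(0, 1): F3/E4 M7 untreated
  -> R7 @ bar 4 tick 0 v(1,): A4->B3 leap 10st
  -> R2 @ bar 7 tick 0 v(0, 1): G3/E4 M6 -> A3/A4 P8 similar
  -> R7 @ bar 8 tick 0 v(1,): A4->B3 leap 10st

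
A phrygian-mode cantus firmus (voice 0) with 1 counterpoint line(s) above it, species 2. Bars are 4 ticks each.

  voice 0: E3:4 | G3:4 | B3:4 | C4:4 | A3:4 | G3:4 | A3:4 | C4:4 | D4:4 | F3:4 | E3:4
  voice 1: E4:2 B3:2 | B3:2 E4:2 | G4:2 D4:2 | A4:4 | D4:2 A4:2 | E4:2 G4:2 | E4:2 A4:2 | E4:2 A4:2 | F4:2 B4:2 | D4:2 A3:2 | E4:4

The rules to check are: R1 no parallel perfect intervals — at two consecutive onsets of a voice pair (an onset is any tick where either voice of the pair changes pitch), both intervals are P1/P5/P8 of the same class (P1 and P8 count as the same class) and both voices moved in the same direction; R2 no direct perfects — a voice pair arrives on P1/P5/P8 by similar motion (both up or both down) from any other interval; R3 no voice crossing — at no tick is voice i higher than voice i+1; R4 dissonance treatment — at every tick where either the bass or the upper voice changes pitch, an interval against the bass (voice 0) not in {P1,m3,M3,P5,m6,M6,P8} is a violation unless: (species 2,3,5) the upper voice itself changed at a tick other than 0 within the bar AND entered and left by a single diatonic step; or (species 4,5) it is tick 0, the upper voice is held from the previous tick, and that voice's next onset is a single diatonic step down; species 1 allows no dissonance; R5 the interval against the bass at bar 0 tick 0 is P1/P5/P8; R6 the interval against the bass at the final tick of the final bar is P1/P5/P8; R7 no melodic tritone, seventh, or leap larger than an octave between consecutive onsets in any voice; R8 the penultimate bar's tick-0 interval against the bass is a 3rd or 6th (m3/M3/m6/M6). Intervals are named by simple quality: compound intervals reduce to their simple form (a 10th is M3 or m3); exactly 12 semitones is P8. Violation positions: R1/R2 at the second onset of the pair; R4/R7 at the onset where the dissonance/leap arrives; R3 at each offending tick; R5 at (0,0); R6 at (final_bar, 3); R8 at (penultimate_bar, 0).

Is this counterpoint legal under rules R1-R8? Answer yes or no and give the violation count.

bar 0: v0=E3 v1=E4 (P8)
bar 1: v0=G3 v1=B3 (M3)
bar 2: v0=B3 v1=G4 (m6)
bar 3: v0=C4 v1=A4 (M6)
bar 4: v0=A3 v1=D4 (P4)
bar 5: v0=G3 v1=E4 (M6)
bar 6: v0=A3 v1=E4 (P5)
bar 7: v0=C4 v1=E4 (M3)
bar 8: v0=D4 v1=F4 (m3)
bar 9: v0=F3 v1=D4 (M6)
bar 10: v0=E3 v1=E4 (P8)
  R4 @ bar4.0: A3/D4 P4 untreated
  R7 @ bar8.2: F4->B4 leap 6st

No (2 violations)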